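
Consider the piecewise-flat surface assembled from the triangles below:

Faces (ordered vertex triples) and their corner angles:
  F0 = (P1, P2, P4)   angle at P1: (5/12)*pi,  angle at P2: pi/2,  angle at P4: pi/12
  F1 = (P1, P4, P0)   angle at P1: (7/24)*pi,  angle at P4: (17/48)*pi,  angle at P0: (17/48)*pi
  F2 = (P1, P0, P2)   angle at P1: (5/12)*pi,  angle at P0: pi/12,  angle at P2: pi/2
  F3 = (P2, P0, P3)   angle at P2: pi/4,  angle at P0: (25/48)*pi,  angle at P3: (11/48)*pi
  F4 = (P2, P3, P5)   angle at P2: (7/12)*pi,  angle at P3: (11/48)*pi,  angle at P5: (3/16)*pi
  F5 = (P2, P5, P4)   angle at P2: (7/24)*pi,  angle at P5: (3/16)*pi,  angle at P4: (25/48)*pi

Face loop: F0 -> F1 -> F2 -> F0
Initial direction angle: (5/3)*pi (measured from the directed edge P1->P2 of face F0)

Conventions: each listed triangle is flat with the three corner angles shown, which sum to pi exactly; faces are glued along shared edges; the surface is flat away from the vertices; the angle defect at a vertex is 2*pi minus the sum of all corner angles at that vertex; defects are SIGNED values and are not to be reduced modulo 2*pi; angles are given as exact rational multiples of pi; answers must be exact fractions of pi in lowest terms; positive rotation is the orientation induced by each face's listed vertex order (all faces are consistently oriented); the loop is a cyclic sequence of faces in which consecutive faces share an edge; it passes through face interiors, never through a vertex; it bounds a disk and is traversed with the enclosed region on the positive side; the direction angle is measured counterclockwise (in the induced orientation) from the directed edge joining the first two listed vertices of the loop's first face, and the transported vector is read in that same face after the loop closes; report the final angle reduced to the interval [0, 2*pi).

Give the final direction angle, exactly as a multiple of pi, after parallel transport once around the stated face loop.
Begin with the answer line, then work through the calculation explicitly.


Answer: final direction angle = (13/24)*pi

enclosed vertex P1: corner angles sum to (9/8)*pi, defect = 2*pi - (9/8)*pi = (7/8)*pi
by Gauss-Bonnet the loop rotates the vector by the enclosed defect sum (positive orientation, mod 2*pi)
final angle = (5/3)*pi + (7/8)*pi = (13/24)*pi (mod 2*pi)


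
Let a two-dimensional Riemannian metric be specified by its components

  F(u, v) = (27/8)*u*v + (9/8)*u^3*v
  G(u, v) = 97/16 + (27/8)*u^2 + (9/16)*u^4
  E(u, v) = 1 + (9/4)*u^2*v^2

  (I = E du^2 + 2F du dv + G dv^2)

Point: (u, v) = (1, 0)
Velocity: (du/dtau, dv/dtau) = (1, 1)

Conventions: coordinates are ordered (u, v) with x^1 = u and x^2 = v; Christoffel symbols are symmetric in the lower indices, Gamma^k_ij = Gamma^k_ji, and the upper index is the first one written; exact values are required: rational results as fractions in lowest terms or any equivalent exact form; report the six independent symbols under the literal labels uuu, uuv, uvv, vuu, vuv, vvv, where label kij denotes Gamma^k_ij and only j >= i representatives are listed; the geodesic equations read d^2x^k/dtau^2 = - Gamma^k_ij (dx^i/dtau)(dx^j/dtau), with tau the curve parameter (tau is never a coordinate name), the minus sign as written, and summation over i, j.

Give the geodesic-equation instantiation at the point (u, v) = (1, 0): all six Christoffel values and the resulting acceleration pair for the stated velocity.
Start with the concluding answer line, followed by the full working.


Answer: Gamma_uuu = 0, Gamma_uuv = 0, Gamma_uvv = 0, Gamma_vuu = 0, Gamma_vuv = 9/20, Gamma_vvv = 0; accelerations (d^2u/dtau^2, d^2v/dtau^2) = (0, -9/10)

E = 1, F = 0, G = 10 at the point
E_u = 0, E_v = 0, F_u = 0, F_v = 9/2, G_u = 9, G_v = 0
EG - F^2 = 10;  g^inv = (1/10) * [[10, 0], [0, 1]]
first-kind symbols [ij,l] = (1/2)(d_i g_jl + d_j g_il - d_l g_ij): [uu,u] = E_u/2 = 0, [uu,v] = F_u - E_v/2 = 0, [uv,u] = E_v/2 = 0, [uv,v] = G_u/2 = 9/2, [vv,u] = F_v - G_u/2 = 0, [vv,v] = G_v/2 = 0
Gamma^u_ij = (G*[ij,u] - F*[ij,v])/(EG - F^2), Gamma^v_ij = (E*[ij,v] - F*[ij,u])/(EG - F^2)
Gamma_uuu = 0, Gamma_uuv = 0, Gamma_uvv = 0, Gamma_vuu = 0, Gamma_vuv = 9/20, Gamma_vvv = 0
d^2u/dtau^2 = -(Gamma_uuu*(1)^2 + 2*Gamma_uuv*(1)*(1) + Gamma_uvv*(1)^2) = 0
d^2v/dtau^2 = -(Gamma_vuu*(1)^2 + 2*Gamma_vuv*(1)*(1) + Gamma_vvv*(1)^2) = -9/10


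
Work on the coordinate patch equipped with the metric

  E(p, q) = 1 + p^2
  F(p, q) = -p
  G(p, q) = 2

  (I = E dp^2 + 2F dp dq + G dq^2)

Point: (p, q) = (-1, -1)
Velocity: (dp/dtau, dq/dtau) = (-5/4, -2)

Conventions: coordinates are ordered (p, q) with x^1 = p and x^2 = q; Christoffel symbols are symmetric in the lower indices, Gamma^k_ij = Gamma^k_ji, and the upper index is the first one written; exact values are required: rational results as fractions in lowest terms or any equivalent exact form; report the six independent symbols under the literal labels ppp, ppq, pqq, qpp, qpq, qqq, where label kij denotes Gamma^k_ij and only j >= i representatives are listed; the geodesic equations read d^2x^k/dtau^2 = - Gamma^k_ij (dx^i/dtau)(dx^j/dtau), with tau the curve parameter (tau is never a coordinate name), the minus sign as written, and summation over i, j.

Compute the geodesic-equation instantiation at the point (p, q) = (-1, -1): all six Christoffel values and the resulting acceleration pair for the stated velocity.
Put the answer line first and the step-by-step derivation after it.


Answer: Gamma_ppp = -1/3, Gamma_ppq = 0, Gamma_pqq = 0, Gamma_qpp = -1/3, Gamma_qpq = 0, Gamma_qqq = 0; accelerations (d^2p/dtau^2, d^2q/dtau^2) = (25/48, 25/48)

E = 2, F = 1, G = 2 at the point
E_p = -2, E_q = 0, F_p = -1, F_q = 0, G_p = 0, G_q = 0
EG - F^2 = 3;  g^inv = (1/3) * [[2, -1], [-1, 2]]
first-kind symbols [ij,l] = (1/2)(d_i g_jl + d_j g_il - d_l g_ij): [pp,p] = E_p/2 = -1, [pp,q] = F_p - E_q/2 = -1, [pq,p] = E_q/2 = 0, [pq,q] = G_p/2 = 0, [qq,p] = F_q - G_p/2 = 0, [qq,q] = G_q/2 = 0
Gamma^p_ij = (G*[ij,p] - F*[ij,q])/(EG - F^2), Gamma^q_ij = (E*[ij,q] - F*[ij,p])/(EG - F^2)
Gamma_ppp = -1/3, Gamma_ppq = 0, Gamma_pqq = 0, Gamma_qpp = -1/3, Gamma_qpq = 0, Gamma_qqq = 0
d^2p/dtau^2 = -(Gamma_ppp*(-5/4)^2 + 2*Gamma_ppq*(-5/4)*(-2) + Gamma_pqq*(-2)^2) = 25/48
d^2q/dtau^2 = -(Gamma_qpp*(-5/4)^2 + 2*Gamma_qpq*(-5/4)*(-2) + Gamma_qqq*(-2)^2) = 25/48


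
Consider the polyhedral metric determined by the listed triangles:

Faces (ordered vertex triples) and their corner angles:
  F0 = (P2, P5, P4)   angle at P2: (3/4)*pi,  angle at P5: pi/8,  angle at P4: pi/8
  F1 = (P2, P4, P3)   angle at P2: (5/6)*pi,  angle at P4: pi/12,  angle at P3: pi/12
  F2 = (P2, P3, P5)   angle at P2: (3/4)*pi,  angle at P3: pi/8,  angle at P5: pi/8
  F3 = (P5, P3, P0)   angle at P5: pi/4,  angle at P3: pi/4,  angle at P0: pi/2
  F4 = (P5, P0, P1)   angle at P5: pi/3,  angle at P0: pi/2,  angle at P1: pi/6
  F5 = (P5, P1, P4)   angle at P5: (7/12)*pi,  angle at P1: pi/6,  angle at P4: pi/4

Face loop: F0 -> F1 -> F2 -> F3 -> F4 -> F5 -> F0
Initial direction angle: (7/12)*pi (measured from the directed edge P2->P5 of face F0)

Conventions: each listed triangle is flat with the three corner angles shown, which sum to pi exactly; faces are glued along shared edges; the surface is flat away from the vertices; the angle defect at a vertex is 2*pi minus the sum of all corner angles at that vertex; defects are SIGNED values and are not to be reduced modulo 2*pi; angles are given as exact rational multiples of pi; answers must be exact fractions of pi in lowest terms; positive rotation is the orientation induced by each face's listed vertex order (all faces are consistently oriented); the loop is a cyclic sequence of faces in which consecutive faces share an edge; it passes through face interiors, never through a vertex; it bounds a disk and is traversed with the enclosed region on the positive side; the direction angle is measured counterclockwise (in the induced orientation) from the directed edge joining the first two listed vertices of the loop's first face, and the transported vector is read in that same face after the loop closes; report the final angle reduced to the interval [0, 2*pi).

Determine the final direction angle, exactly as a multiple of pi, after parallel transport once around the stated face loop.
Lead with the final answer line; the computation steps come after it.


Answer: final direction angle = (5/6)*pi

enclosed vertex P2: corner angles sum to (7/3)*pi, defect = 2*pi - (7/3)*pi = -pi/3
enclosed vertex P5: corner angles sum to (17/12)*pi, defect = 2*pi - (17/12)*pi = (7/12)*pi
holonomy = initial angle + sum of enclosed defects (mod 2*pi), positive in the induced orientation
final angle = (7/12)*pi + pi/4 = (5/6)*pi (mod 2*pi)


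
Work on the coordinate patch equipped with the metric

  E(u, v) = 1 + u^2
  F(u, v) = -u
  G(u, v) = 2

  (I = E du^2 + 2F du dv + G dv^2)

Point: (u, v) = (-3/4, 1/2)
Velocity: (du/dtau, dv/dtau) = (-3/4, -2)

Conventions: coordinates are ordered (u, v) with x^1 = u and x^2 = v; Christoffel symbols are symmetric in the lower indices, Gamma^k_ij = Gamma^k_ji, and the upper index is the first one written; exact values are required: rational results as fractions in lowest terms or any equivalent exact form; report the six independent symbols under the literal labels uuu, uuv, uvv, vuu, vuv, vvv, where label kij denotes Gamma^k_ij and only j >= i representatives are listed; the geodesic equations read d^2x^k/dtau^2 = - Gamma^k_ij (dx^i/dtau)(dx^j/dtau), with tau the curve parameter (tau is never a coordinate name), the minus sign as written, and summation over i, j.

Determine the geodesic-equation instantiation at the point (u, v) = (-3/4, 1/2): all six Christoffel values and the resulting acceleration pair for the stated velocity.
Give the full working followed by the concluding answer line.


E = 25/16, F = 3/4, G = 2 at the point
E_u = -3/2, E_v = 0, F_u = -1, F_v = 0, G_u = 0, G_v = 0
EG - F^2 = 41/16;  g^inv = (16/41) * [[2, -3/4], [-3/4, 25/16]]
first-kind symbols [ij,l] = (1/2)(d_i g_jl + d_j g_il - d_l g_ij): [uu,u] = E_u/2 = -3/4, [uu,v] = F_u - E_v/2 = -1, [uv,u] = E_v/2 = 0, [uv,v] = G_u/2 = 0, [vv,u] = F_v - G_u/2 = 0, [vv,v] = G_v/2 = 0
Gamma^u_ij = (G*[ij,u] - F*[ij,v])/(EG - F^2), Gamma^v_ij = (E*[ij,v] - F*[ij,u])/(EG - F^2)
Gamma_uuu = -12/41, Gamma_uuv = 0, Gamma_uvv = 0, Gamma_vuu = -16/41, Gamma_vuv = 0, Gamma_vvv = 0
d^2u/dtau^2 = -(Gamma_uuu*(-3/4)^2 + 2*Gamma_uuv*(-3/4)*(-2) + Gamma_uvv*(-2)^2) = 27/164
d^2v/dtau^2 = -(Gamma_vuu*(-3/4)^2 + 2*Gamma_vuv*(-3/4)*(-2) + Gamma_vvv*(-2)^2) = 9/41

Answer: Gamma_uuu = -12/41, Gamma_uuv = 0, Gamma_uvv = 0, Gamma_vuu = -16/41, Gamma_vuv = 0, Gamma_vvv = 0; accelerations (d^2u/dtau^2, d^2v/dtau^2) = (27/164, 9/41)


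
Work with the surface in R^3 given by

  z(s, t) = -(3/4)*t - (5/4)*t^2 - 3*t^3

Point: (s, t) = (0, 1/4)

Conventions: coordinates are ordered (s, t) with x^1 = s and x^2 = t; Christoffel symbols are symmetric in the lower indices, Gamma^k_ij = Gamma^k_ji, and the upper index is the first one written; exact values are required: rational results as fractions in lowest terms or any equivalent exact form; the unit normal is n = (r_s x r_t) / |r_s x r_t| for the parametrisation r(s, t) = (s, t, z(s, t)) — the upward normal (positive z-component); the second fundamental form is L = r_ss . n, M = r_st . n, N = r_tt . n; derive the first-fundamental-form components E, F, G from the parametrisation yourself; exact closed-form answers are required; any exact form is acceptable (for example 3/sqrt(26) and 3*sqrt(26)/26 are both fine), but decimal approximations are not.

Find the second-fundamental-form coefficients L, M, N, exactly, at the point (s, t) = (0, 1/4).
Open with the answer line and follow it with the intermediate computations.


Answer: L = 0, M = 0, N = -112*sqrt(1217)/1217

z_s = 0, z_t = -31/16, z_ss = 0, z_st = 0, z_tt = -7
E = 1, F = 0, G = 1217/256; answer radicand W^2 = 1217/256
unnormalised second-form numerators: l = 0, m = 0, n = -7; L = l/sqrt(1217/256), and similarly M = m/sqrt(W^2), N = n/sqrt(W^2)


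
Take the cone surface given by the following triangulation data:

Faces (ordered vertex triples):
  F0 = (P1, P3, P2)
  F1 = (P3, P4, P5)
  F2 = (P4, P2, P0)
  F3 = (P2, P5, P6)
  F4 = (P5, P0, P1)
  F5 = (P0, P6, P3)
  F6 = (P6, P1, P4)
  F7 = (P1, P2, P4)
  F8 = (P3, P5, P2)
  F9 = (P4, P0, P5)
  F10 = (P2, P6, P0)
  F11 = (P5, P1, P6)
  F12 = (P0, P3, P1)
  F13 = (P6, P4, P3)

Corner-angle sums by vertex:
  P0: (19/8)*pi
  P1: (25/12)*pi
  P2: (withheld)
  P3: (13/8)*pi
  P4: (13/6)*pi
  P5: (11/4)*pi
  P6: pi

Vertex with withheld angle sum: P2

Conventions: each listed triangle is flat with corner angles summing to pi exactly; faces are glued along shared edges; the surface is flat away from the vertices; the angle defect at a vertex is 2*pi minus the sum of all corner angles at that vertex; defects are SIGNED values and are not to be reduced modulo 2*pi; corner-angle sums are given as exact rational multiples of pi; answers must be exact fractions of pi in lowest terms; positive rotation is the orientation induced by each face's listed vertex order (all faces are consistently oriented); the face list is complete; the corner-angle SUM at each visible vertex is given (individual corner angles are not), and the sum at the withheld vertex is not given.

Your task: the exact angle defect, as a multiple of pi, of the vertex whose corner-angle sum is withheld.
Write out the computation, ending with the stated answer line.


V = 7, E = 21, F = 14; chi = V - E + F = 0
Gauss-Bonnet: total defect = 2*pi*chi = 0; visible defects sum to 0

Answer: defect(P2) = 0


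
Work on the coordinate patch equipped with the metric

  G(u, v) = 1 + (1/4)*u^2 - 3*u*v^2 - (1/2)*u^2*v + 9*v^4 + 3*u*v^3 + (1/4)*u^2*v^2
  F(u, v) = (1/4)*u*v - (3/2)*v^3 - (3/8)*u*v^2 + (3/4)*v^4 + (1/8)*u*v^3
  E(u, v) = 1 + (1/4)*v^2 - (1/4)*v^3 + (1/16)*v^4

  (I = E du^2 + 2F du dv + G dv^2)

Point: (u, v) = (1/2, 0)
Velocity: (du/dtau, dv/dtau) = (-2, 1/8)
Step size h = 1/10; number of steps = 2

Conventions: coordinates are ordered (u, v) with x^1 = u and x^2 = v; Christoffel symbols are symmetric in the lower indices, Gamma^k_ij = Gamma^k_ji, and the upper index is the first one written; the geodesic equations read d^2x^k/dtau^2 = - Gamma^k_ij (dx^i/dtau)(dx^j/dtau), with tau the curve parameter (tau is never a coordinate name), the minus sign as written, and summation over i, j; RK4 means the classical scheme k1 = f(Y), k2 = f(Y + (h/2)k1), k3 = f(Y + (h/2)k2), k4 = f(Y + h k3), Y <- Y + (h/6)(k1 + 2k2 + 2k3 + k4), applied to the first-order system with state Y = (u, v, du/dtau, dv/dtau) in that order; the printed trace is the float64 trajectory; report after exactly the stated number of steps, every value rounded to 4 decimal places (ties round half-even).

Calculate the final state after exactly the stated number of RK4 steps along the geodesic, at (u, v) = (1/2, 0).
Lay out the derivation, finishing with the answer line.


f(Y) = (du/dtau, dv/dtau, -Gamma^u_ij Y'^i Y'^j, -Gamma^v_ij Y'^i Y'^j) with the Gammas evaluated at the stage position; h = 0.100000; intermediate values shown to 6 dp
step 0: u = 0.5000, v = 0.0000, du/dtau = -2.0000, dv/dtau = 0.1250
step 1:
  k1: at (u, v) = (0.500000, 0.000000), (du/dtau, dv/dtau) = (-2.000000, 0.125000); Gamma_uuu = 0.000000, Gamma_uuv = 0.000000, Gamma_uvv = 0.000000, Gamma_vuu = 0.000000, Gamma_vuv = 0.117647, Gamma_vvv = -0.058824; k1 = (-2.000000, 0.125000, 0.000000, 0.059743)
  k2: at (u, v) = (0.400000, 0.006250), (du/dtau, dv/dtau) = (-2.000000, 0.127987); Gamma_uuu = 0.000000, Gamma_uuv = 0.001489, Gamma_uvv = -0.000712, Gamma_vuu = 0.000000, Gamma_vuv = 0.094949, Gamma_vvv = -0.045384; k2 = (-2.000000, 0.127987, 0.000774, 0.049352)
  k3: at (u, v) = (0.400000, 0.006399), (du/dtau, dv/dtau) = (-1.999961, 0.127468); Gamma_uuu = 0.000000, Gamma_uuv = 0.001524, Gamma_uvv = -0.000731, Gamma_vuu = 0.000000, Gamma_vuv = 0.094919, Gamma_vvv = -0.045548; k3 = (-1.999961, 0.127468, 0.000789, 0.049135)
  k4: at (u, v) = (0.300004, 0.012747), (du/dtau, dv/dtau) = (-1.999921, 0.129914); Gamma_uuu = 0.000000, Gamma_uuv = 0.003059, Gamma_uvv = -0.001404, Gamma_vuu = 0.000000, Gamma_vuv = 0.071304, Gamma_vvv = -0.032715; k4 = (-1.999921, 0.129914, 0.001613, 0.037604)
  Y <- Y + (h/6)(k1 + 2k2 + 2k3 + k4): u = 0.3000, v = 0.0128, du/dtau = -1.9999, dv/dtau = 0.1299
step 2:
  k1: at (u, v) = (0.300003, 0.012764), (du/dtau, dv/dtau) = (-1.999921, 0.129905); Gamma_uuu = 0.000000, Gamma_uuv = 0.003063, Gamma_uvv = -0.001406, Gamma_vuu = 0.000000, Gamma_vuv = 0.071301, Gamma_vvv = -0.032729; k1 = (-1.999921, 0.129905, 0.001615, 0.037600)
  k2: at (u, v) = (0.200007, 0.019259), (du/dtau, dv/dtau) = (-1.999840, 0.131785); Gamma_uuu = 0.000000, Gamma_uuv = 0.004633, Gamma_uvv = -0.002036, Gamma_vuu = 0.000000, Gamma_vuv = 0.047101, Gamma_vvv = -0.020705; k2 = (-1.999840, 0.131785, 0.002477, 0.025187)
  k3: at (u, v) = (0.200011, 0.019353), (du/dtau, dv/dtau) = (-1.999797, 0.131165); Gamma_uuu = 0.000000, Gamma_uuv = 0.004655, Gamma_uvv = -0.002052, Gamma_vuu = 0.000000, Gamma_vuv = 0.047088, Gamma_vvv = -0.020755; k3 = (-1.999797, 0.131165, 0.002477, 0.025060)
  k4: at (u, v) = (0.100023, 0.025880), (du/dtau, dv/dtau) = (-1.999673, 0.132411); Gamma_uuu = 0.000000, Gamma_uuv = 0.006206, Gamma_uvv = -0.002616, Gamma_vuu = 0.000000, Gamma_vuv = 0.022696, Gamma_vvv = -0.009566; k4 = (-1.999673, 0.132411, 0.003333, 0.012187)
  Y <- Y + (h/6)(k1 + 2k2 + 2k3 + k4): u = 0.1000, v = 0.0259, du/dtau = -1.9997, dv/dtau = 0.1324

Answer: u = 0.1000, v = 0.0259, du/dtau = -1.9997, dv/dtau = 0.1324


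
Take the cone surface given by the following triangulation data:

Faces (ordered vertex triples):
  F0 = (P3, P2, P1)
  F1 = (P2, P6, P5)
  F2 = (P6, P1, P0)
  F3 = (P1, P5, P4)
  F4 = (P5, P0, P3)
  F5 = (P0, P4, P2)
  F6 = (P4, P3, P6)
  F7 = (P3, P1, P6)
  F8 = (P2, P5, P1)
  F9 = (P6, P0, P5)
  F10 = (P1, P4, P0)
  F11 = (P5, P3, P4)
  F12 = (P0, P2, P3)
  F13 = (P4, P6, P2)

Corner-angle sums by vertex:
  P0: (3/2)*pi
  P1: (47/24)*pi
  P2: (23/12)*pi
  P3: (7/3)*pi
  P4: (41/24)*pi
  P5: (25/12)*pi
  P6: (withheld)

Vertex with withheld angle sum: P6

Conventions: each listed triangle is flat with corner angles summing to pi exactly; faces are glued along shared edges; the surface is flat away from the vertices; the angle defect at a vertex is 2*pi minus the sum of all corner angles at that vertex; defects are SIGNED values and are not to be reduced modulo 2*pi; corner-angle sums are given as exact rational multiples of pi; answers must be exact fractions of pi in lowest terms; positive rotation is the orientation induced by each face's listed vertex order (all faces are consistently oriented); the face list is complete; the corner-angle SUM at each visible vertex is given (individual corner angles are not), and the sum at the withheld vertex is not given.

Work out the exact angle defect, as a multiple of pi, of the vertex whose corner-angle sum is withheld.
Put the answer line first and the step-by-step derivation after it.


Answer: defect(P6) = -pi/2

V = 7, E = 21, F = 14; chi = V - E + F = 0
Gauss-Bonnet: total defect = 2*pi*chi = 0; visible defects sum to pi/2


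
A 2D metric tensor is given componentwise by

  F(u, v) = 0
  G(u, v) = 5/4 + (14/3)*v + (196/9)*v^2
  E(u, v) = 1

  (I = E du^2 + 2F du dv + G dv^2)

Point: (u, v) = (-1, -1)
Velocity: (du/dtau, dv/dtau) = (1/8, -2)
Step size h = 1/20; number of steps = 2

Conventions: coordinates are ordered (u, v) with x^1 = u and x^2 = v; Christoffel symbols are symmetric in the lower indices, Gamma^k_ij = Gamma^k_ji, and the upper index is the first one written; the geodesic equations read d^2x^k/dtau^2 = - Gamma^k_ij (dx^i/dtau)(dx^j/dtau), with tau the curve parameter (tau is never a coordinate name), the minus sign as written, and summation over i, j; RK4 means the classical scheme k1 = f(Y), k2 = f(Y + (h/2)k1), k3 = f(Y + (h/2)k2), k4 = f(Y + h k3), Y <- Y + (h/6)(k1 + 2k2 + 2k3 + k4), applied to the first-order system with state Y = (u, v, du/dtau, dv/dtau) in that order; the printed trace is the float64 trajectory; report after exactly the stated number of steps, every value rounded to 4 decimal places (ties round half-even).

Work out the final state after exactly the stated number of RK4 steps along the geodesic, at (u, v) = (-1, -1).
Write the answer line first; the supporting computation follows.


Answer: u = -0.9875, v = -1.1823, du/dtau = 0.1250, dv/dtau = -1.6750

f(Y) = (du/dtau, dv/dtau, -Gamma^u_ij Y'^i Y'^j, -Gamma^v_ij Y'^i Y'^j) with the Gammas evaluated at the stage position; h = 0.050000; intermediate values shown to 6 dp
step 0: u = -1.0000, v = -1.0000, du/dtau = 0.1250, dv/dtau = -2.0000
step 1:
  k1: at (u, v) = (-1.000000, -1.000000), (du/dtau, dv/dtau) = (0.125000, -2.000000); Gamma_uuu = 0.000000, Gamma_uuv = 0.000000, Gamma_uvv = 0.000000, Gamma_vuu = 0.000000, Gamma_vuv = 0.000000, Gamma_vvv = -1.059002; k1 = (0.125000, -2.000000, 0.000000, 4.236006)
  k2: at (u, v) = (-0.996875, -1.050000), (du/dtau, dv/dtau) = (0.125000, -1.894100); Gamma_uuu = 0.000000, Gamma_uuv = 0.000000, Gamma_uvv = 0.000000, Gamma_vuu = 0.000000, Gamma_vuv = 0.000000, Gamma_vvv = -1.008513; k2 = (0.125000, -1.894100, 0.000000, 3.618157)
  k3: at (u, v) = (-0.996875, -1.047352), (du/dtau, dv/dtau) = (0.125000, -1.909546); Gamma_uuu = 0.000000, Gamma_uuv = 0.000000, Gamma_uvv = 0.000000, Gamma_vuu = 0.000000, Gamma_vuv = 0.000000, Gamma_vvv = -1.011073; k3 = (0.125000, -1.909546, 0.000000, 3.686743)
  k4: at (u, v) = (-0.993750, -1.095477), (du/dtau, dv/dtau) = (0.125000, -1.815663); Gamma_uuu = 0.000000, Gamma_uuv = 0.000000, Gamma_uvv = 0.000000, Gamma_vuu = 0.000000, Gamma_vuv = 0.000000, Gamma_vvv = -0.966375; k4 = (0.125000, -1.815663, 0.000000, 3.185783)
  Y <- Y + (h/6)(k1 + 2k2 + 2k3 + k4): u = -0.9938, v = -1.0952, du/dtau = 0.1250, dv/dtau = -1.8164
step 2:
  k1: at (u, v) = (-0.993750, -1.095191), (du/dtau, dv/dtau) = (0.125000, -1.816403); Gamma_uuu = 0.000000, Gamma_uuv = 0.000000, Gamma_uvv = 0.000000, Gamma_vuu = 0.000000, Gamma_vuv = 0.000000, Gamma_vvv = -0.966630; k1 = (0.125000, -1.816403, 0.000000, 3.189222)
  k2: at (u, v) = (-0.990625, -1.140601), (du/dtau, dv/dtau) = (0.125000, -1.736673); Gamma_uuu = 0.000000, Gamma_uuv = 0.000000, Gamma_uvv = 0.000000, Gamma_vuu = 0.000000, Gamma_vuv = 0.000000, Gamma_vvv = -0.927738; k2 = (0.125000, -1.736673, 0.000000, 2.798089)
  k3: at (u, v) = (-0.990625, -1.138608), (du/dtau, dv/dtau) = (0.125000, -1.746451); Gamma_uuu = 0.000000, Gamma_uuv = 0.000000, Gamma_uvv = 0.000000, Gamma_vuu = 0.000000, Gamma_vuv = 0.000000, Gamma_vvv = -0.929383; k3 = (0.125000, -1.746451, 0.000000, 2.834703)
  k4: at (u, v) = (-0.987500, -1.182514), (du/dtau, dv/dtau) = (0.125000, -1.674668); Gamma_uuu = 0.000000, Gamma_uuv = 0.000000, Gamma_uvv = 0.000000, Gamma_vuu = 0.000000, Gamma_vuv = 0.000000, Gamma_vvv = -0.894398; k4 = (0.125000, -1.674668, 0.000000, 2.508350)
  Y <- Y + (h/6)(k1 + 2k2 + 2k3 + k4): u = -0.9875, v = -1.1823, du/dtau = 0.1250, dv/dtau = -1.6750


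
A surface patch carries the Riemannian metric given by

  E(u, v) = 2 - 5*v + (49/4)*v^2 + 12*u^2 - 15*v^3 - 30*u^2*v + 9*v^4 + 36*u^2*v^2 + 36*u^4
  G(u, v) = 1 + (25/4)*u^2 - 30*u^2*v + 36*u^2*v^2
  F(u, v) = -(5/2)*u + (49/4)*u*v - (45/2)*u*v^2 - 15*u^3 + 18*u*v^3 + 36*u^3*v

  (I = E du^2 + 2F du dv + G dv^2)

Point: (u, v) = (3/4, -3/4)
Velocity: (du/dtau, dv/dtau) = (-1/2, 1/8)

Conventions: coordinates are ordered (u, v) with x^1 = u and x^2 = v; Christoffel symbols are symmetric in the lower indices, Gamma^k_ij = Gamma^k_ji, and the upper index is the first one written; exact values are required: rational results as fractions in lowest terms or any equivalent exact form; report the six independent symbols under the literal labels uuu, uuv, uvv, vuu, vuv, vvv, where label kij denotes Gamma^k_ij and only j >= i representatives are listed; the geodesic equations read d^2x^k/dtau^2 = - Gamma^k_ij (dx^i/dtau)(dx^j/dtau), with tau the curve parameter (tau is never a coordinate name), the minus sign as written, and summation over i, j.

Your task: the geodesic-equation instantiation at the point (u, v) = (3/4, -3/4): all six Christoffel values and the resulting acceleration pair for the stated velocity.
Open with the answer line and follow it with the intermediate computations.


Answer: Gamma_uuu = 18288/23441, Gamma_uuv = -14224/23441, Gamma_uvv = 9144/23441, Gamma_vuu = -12096/23441, Gamma_vuv = 9408/23441, Gamma_vvv = -6048/23441; accelerations (d^2u/dtau^2, d^2v/dtau^2) = (-51943/187528, 8589/46882)

E = 16385/256, F = -2667/64, G = 457/16 at the point
E_u = 1143/8, E_v = -889/8, F_u = -1645/16, F_v = 2319/32, G_u = 147/2, G_v = -189/4
EG - F^2 = 23441/256;  g^inv = (256/23441) * [[457/16, 2667/64], [2667/64, 16385/256]]
first-kind symbols [ij,l] = (1/2)(d_i g_jl + d_j g_il - d_l g_ij): [uu,u] = E_u/2 = 1143/16, [uu,v] = F_u - E_v/2 = -189/4, [uv,u] = E_v/2 = -889/16, [uv,v] = G_u/2 = 147/4, [vv,u] = F_v - G_u/2 = 1143/32, [vv,v] = G_v/2 = -189/8
Gamma^u_ij = (G*[ij,u] - F*[ij,v])/(EG - F^2), Gamma^v_ij = (E*[ij,v] - F*[ij,u])/(EG - F^2)
Gamma_uuu = 18288/23441, Gamma_uuv = -14224/23441, Gamma_uvv = 9144/23441, Gamma_vuu = -12096/23441, Gamma_vuv = 9408/23441, Gamma_vvv = -6048/23441
d^2u/dtau^2 = -(Gamma_uuu*(-1/2)^2 + 2*Gamma_uuv*(-1/2)*(1/8) + Gamma_uvv*(1/8)^2) = -51943/187528
d^2v/dtau^2 = -(Gamma_vuu*(-1/2)^2 + 2*Gamma_vuv*(-1/2)*(1/8) + Gamma_vvv*(1/8)^2) = 8589/46882


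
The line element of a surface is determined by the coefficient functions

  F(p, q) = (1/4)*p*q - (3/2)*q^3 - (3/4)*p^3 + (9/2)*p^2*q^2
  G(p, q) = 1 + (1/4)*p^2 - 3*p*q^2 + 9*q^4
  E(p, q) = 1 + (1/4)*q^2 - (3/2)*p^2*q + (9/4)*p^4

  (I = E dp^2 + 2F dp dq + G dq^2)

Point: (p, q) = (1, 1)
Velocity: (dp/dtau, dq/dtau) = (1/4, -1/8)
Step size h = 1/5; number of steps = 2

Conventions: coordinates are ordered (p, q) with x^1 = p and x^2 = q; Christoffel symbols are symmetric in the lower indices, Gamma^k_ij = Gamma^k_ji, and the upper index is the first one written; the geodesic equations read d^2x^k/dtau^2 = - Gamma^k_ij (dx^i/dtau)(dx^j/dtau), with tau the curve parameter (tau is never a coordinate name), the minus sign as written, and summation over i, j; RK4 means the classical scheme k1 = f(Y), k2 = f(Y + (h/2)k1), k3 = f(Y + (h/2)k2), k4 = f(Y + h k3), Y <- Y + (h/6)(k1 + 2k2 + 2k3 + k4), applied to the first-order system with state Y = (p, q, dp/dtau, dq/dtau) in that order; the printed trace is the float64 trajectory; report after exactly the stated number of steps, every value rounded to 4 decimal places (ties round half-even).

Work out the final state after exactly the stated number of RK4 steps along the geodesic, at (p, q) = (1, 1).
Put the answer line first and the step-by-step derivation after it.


Answer: p = 1.0963, q = 0.9420, dp/dtau = 0.2293, dq/dtau = -0.1656

f(Y) = (dp/dtau, dq/dtau, -Gamma^p_ij Y'^i Y'^j, -Gamma^q_ij Y'^i Y'^j) with the Gammas evaluated at the stage position; h = 0.200000; intermediate values shown to 6 dp
step 0: p = 1.0000, q = 1.0000, dp/dtau = 0.2500, dq/dtau = -0.1250
step 1:
  k1: at (p, q) = (1.000000, 1.000000), (dp/dtau, dq/dtau) = (0.250000, -0.125000); Gamma_ppp = 0.363636, Gamma_ppq = -0.060606, Gamma_pqq = 0.727273, Gamma_qpp = 0.909091, Gamma_qpq = -0.151515, Gamma_qqq = 1.818182; k1 = (0.250000, -0.125000, -0.037879, -0.094697)
  k2: at (p, q) = (1.025000, 0.987500), (dp/dtau, dq/dtau) = (0.246212, -0.134470); Gamma_ppp = 0.416302, Gamma_ppq = -0.067691, Gamma_pqq = 0.802142, Gamma_qpp = 0.928233, Gamma_qpq = -0.150932, Gamma_qqq = 1.788547; k2 = (0.246212, -0.134470, -0.044223, -0.098605)
  k3: at (p, q) = (1.024621, 0.986553), (dp/dtau, dq/dtau) = (0.245578, -0.134860); Gamma_ppp = 0.417324, Gamma_ppq = -0.067883, Gamma_pqq = 0.803638, Gamma_qpp = 0.929016, Gamma_qpq = -0.151115, Gamma_qqq = 1.789000; k3 = (0.245578, -0.134860, -0.044281, -0.098574)
  k4: at (p, q) = (1.049116, 0.973028), (dp/dtau, dq/dtau) = (0.241144, -0.144715); Gamma_ppp = 0.474803, Gamma_ppq = -0.075429, Gamma_pqq = 0.880736, Gamma_qpp = 0.944261, Gamma_qpq = -0.150009, Gamma_qqq = 1.751556; k4 = (0.241144, -0.144715, -0.051319, -0.102061)
  Y <- Y + (h/6)(k1 + 2k2 + 2k3 + k4): p = 1.0492, q = 0.9731, dp/dtau = 0.2411, dq/dtau = -0.1447
step 2:
  k1: at (p, q) = (1.049157, 0.973054), (dp/dtau, dq/dtau) = (0.241126, -0.144704); Gamma_ppp = 0.474816, Gamma_ppq = -0.075428, Gamma_pqq = 0.880748, Gamma_qpp = 0.944244, Gamma_qpq = -0.150000, Gamma_qqq = 1.751502; k1 = (0.241126, -0.144704, -0.051313, -0.102043)
  k2: at (p, q) = (1.073270, 0.958584), (dp/dtau, dq/dtau) = (0.235995, -0.154908); Gamma_ppp = 0.536924, Gamma_ppq = -0.083378, Gamma_pqq = 0.959101, Gamma_qpp = 0.954675, Gamma_qpq = -0.148250, Gamma_qqq = 1.705322; k2 = (0.235995, -0.154908, -0.059015, -0.104931)
  k3: at (p, q) = (1.072757, 0.957563), (dp/dtau, dq/dtau) = (0.235225, -0.155197); Gamma_ppp = 0.538170, Gamma_ppq = -0.083612, Gamma_pqq = 0.960761, Gamma_qpp = 0.955345, Gamma_qpq = -0.148425, Gamma_qqq = 1.705518; k3 = (0.235225, -0.155197, -0.059023, -0.104776)
  k4: at (p, q) = (1.096202, 0.942015), (dp/dtau, dq/dtau) = (0.229322, -0.165659); Gamma_ppp = 0.604616, Gamma_ppq = -0.091926, Gamma_pqq = 1.039146, Gamma_qpp = 0.959985, Gamma_qpq = -0.145956, Gamma_qqq = 1.649914; k4 = (0.229322, -0.165659, -0.067297, -0.106852)
  Y <- Y + (h/6)(k1 + 2k2 + 2k3 + k4): p = 1.0963, q = 0.9420, dp/dtau = 0.2293, dq/dtau = -0.1656


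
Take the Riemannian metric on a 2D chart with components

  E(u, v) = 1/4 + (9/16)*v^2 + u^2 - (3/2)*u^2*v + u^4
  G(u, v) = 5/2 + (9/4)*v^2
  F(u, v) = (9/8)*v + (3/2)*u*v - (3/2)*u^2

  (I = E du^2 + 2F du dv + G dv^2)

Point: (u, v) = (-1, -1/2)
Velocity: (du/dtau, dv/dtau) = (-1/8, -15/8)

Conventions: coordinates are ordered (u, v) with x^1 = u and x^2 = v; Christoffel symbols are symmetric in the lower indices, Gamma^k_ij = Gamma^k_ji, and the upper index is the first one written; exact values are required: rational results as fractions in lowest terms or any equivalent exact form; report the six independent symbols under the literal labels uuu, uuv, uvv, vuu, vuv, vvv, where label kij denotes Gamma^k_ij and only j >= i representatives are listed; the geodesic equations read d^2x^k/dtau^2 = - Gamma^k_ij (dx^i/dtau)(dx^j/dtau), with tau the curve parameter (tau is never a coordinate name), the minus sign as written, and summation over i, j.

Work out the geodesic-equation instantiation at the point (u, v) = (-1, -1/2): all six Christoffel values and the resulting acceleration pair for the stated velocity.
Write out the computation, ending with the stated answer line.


E = 201/64, F = -21/16, G = 49/16 at the point
E_u = -15/2, E_v = -33/16, F_u = 9/4, F_v = -3/8, G_u = 0, G_v = -9/4
EG - F^2 = 8085/1024;  g^inv = (1024/8085) * [[49/16, 21/16], [21/16, 201/64]]
first-kind symbols [ij,l] = (1/2)(d_i g_jl + d_j g_il - d_l g_ij): [uu,u] = E_u/2 = -15/4, [uu,v] = F_u - E_v/2 = 105/32, [uv,u] = E_v/2 = -33/32, [uv,v] = G_u/2 = 0, [vv,u] = F_v - G_u/2 = -3/8, [vv,v] = G_v/2 = -9/8
Gamma^u_ij = (G*[ij,u] - F*[ij,v])/(EG - F^2), Gamma^v_ij = (E*[ij,v] - F*[ij,u])/(EG - F^2)
Gamma_uuu = -10/11, Gamma_uuv = -2/5, Gamma_uvv = -128/385, Gamma_vuu = 15/22, Gamma_vuv = -6/35, Gamma_vvv = -1374/2695
d^2u/dtau^2 = -(Gamma_uuu*(-1/8)^2 + 2*Gamma_uuv*(-1/8)*(-15/8) + Gamma_uvv*(-15/8)^2) = 307/224
d^2v/dtau^2 = -(Gamma_vuu*(-1/8)^2 + 2*Gamma_vuv*(-1/8)*(-15/8) + Gamma_vvv*(-15/8)^2) = 11679/6272

Answer: Gamma_uuu = -10/11, Gamma_uuv = -2/5, Gamma_uvv = -128/385, Gamma_vuu = 15/22, Gamma_vuv = -6/35, Gamma_vvv = -1374/2695; accelerations (d^2u/dtau^2, d^2v/dtau^2) = (307/224, 11679/6272)


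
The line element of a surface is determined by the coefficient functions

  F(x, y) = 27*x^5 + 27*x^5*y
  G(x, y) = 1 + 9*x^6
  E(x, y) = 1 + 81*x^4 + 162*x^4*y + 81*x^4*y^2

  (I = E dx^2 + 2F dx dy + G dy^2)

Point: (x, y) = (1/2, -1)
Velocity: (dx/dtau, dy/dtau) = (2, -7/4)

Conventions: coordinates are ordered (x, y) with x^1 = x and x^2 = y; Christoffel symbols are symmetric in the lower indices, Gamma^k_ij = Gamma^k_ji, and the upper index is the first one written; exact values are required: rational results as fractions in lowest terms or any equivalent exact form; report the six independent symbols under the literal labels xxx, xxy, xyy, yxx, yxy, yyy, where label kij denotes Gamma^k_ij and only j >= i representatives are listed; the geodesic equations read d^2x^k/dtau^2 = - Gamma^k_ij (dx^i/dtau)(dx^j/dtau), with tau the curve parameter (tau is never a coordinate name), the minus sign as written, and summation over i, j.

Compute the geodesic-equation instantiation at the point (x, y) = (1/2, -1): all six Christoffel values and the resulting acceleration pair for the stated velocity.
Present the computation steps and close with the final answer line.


E = 1, F = 0, G = 73/64 at the point
E_x = 0, E_y = 0, F_x = 0, F_y = 27/32, G_x = 27/16, G_y = 0
EG - F^2 = 73/64;  g^inv = (64/73) * [[73/64, 0], [0, 1]]
first-kind symbols [ij,l] = (1/2)(d_i g_jl + d_j g_il - d_l g_ij): [xx,x] = E_x/2 = 0, [xx,y] = F_x - E_y/2 = 0, [xy,x] = E_y/2 = 0, [xy,y] = G_x/2 = 27/32, [yy,x] = F_y - G_x/2 = 0, [yy,y] = G_y/2 = 0
Gamma^x_ij = (G*[ij,x] - F*[ij,y])/(EG - F^2), Gamma^y_ij = (E*[ij,y] - F*[ij,x])/(EG - F^2)
Gamma_xxx = 0, Gamma_xxy = 0, Gamma_xyy = 0, Gamma_yxx = 0, Gamma_yxy = 54/73, Gamma_yyy = 0
d^2x/dtau^2 = -(Gamma_xxx*(2)^2 + 2*Gamma_xxy*(2)*(-7/4) + Gamma_xyy*(-7/4)^2) = 0
d^2y/dtau^2 = -(Gamma_yxx*(2)^2 + 2*Gamma_yxy*(2)*(-7/4) + Gamma_yyy*(-7/4)^2) = 378/73

Answer: Gamma_xxx = 0, Gamma_xxy = 0, Gamma_xyy = 0, Gamma_yxx = 0, Gamma_yxy = 54/73, Gamma_yyy = 0; accelerations (d^2x/dtau^2, d^2y/dtau^2) = (0, 378/73)


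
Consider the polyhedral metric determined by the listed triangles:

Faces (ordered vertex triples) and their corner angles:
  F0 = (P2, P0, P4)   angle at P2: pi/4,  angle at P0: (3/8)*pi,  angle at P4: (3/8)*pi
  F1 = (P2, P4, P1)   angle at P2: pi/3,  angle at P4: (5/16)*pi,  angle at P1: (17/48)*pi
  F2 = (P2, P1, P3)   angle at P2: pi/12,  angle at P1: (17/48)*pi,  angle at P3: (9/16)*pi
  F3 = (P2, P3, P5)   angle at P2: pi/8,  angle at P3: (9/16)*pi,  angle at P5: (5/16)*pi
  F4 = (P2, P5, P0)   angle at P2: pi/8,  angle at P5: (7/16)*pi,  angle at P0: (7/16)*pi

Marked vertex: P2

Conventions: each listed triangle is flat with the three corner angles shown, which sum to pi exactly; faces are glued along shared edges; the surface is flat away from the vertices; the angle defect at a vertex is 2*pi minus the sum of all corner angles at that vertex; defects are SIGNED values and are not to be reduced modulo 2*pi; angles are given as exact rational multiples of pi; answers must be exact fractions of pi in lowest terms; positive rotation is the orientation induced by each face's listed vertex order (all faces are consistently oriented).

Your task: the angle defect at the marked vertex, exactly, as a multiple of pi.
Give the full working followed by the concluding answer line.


Sum of corner angles at P2: (11/12)*pi
defect = 2*pi - (11/12)*pi

Answer: defect(P2) = (13/12)*pi


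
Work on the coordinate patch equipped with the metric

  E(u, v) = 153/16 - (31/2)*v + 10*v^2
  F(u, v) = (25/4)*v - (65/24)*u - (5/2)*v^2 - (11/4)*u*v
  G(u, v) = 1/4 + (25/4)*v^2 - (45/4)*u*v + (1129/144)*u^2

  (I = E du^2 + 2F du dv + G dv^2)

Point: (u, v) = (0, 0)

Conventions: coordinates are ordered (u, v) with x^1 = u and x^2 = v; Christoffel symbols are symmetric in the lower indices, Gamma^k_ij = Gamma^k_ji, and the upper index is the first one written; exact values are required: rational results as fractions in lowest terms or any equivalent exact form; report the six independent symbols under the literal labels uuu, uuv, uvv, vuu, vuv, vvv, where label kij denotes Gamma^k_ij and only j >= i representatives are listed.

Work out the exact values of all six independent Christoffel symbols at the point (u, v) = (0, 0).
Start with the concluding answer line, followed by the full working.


Answer: Gamma_uuu = 0, Gamma_uuv = -124/153, Gamma_uvv = 100/153, Gamma_vuu = 121/6, Gamma_vuv = 0, Gamma_vvv = 0

E = 153/16, F = 0, G = 1/4 at the point
E_u = 0, E_v = -31/2, F_u = -65/24, F_v = 25/4, G_u = 0, G_v = 0
EG - F^2 = 153/64;  g^inv = (64/153) * [[1/4, 0], [0, 153/16]]
first-kind symbols [ij,l] = (1/2)(d_i g_jl + d_j g_il - d_l g_ij): [uu,u] = E_u/2 = 0, [uu,v] = F_u - E_v/2 = 121/24, [uv,u] = E_v/2 = -31/4, [uv,v] = G_u/2 = 0, [vv,u] = F_v - G_u/2 = 25/4, [vv,v] = G_v/2 = 0
Gamma^u_ij = (G*[ij,u] - F*[ij,v])/(EG - F^2), Gamma^v_ij = (E*[ij,v] - F*[ij,u])/(EG - F^2)


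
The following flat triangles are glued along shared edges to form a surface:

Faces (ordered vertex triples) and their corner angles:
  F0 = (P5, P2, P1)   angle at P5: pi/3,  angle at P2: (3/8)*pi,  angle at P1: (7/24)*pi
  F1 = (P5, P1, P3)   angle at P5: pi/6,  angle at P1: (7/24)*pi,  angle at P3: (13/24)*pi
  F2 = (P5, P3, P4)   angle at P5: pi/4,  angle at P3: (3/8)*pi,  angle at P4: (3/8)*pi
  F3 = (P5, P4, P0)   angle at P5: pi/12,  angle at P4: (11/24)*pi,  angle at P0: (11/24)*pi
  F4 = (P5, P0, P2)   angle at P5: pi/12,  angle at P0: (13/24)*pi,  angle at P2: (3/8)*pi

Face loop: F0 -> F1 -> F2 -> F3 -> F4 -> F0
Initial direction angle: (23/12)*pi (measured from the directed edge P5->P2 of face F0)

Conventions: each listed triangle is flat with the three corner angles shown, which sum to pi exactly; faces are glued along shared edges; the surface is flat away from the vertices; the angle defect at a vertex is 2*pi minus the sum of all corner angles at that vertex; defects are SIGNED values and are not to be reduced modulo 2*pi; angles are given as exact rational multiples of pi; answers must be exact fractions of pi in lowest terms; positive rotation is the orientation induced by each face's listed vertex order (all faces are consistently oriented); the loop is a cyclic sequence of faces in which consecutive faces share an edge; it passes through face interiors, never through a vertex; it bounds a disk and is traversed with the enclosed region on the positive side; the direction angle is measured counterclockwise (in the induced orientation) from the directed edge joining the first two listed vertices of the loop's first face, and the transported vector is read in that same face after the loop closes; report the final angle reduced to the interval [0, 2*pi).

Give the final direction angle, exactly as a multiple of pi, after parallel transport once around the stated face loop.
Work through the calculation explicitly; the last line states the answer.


enclosed vertex P5: corner angles sum to (11/12)*pi, defect = 2*pi - (11/12)*pi = (13/12)*pi
the final direction is the initial angle plus the enclosed defects, taken mod 2*pi in the induced orientation
final angle = (23/12)*pi + (13/12)*pi = pi (mod 2*pi)

Answer: final direction angle = pi


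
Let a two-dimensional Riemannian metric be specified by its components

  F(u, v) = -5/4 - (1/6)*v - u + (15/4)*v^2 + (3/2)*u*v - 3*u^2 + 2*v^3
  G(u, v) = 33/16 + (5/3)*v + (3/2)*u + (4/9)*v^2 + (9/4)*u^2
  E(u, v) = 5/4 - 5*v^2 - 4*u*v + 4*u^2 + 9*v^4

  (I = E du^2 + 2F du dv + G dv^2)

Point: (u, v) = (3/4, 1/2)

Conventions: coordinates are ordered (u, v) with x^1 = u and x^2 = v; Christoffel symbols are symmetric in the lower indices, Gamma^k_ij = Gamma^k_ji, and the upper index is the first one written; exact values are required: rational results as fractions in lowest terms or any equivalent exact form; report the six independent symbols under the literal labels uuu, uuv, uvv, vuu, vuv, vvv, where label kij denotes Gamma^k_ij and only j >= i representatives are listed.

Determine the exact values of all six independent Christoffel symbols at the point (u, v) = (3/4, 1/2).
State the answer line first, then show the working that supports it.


Answer: Gamma_uuu = 43616/27653, Gamma_uuv = -41656/27653, Gamma_uvv = 207235/27653, Gamma_vuu = 960/27653, Gamma_vuv = -3108/27653, Gamma_vvv = 82996/27653

E = 21/16, F = -97/48, G = 3109/576 at the point
E_u = 4, E_v = -7/2, F_u = -19/4, F_v = 149/24, G_u = 39/8, G_v = 19/9
EG - F^2 = 27653/9216;  g^inv = (9216/27653) * [[3109/576, 97/48], [97/48, 21/16]]
first-kind symbols [ij,l] = (1/2)(d_i g_jl + d_j g_il - d_l g_ij): [uu,u] = E_u/2 = 2, [uu,v] = F_u - E_v/2 = -3, [uv,u] = E_v/2 = -7/4, [uv,v] = G_u/2 = 39/16, [vv,u] = F_v - G_u/2 = 181/48, [vv,v] = G_v/2 = 19/18
Gamma^u_ij = (G*[ij,u] - F*[ij,v])/(EG - F^2), Gamma^v_ij = (E*[ij,v] - F*[ij,u])/(EG - F^2)
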